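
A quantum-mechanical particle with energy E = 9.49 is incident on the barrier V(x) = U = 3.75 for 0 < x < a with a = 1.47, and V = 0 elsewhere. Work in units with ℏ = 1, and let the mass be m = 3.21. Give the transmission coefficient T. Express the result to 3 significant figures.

T = 0.985

Above the barrier the interior wavenumber is k₂ = √(2m(E − U))/ℏ = 6.070, giving phase k₂a = 8.924.
Matching at both interfaces gives T⁻¹ = 1 + U² sin²(k₂a) / [4E(E − U)] = 1.015, hence T = 0.985.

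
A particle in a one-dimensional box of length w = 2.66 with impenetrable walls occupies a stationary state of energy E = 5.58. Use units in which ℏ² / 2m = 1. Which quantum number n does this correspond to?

For an infinite well E_n = n²π²ℏ²/(2mw²), so n = (w/πℏ)√(2mE).
n = (2.66/π) × √(2 × 0.5 × 5.58) = 2.000 → n = 2.

n = 2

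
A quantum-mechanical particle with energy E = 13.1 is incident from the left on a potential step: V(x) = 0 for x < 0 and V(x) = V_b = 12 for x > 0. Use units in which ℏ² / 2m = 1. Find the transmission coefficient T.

The wavenumbers are k₁ = √(2mE)/ℏ = 3.619 on the left and k₂ = √(2m(E − V_b))/ℏ = 1.049 on the right.
Continuity of ψ and ψ′ at the step yields the reflection amplitude r = (k₁ − k₂)/(k₁ + k₂) = 0.5507; thus R = |r|² = 0.3032, T = 0.6968.

T = 0.697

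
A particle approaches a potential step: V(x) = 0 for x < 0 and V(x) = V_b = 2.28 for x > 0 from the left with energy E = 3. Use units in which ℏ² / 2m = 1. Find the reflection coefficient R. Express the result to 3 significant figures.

On each side the TISE gives plane waves with k = √(2m(E − V))/ℏ: k₁ = √(2·½·3) = 1.732, k₂ = √(2·½·0.72) = 0.8485.
Matching ψ and ψ′ at x = 0 gives r = (k₁ − k₂)/(k₁ + k₂), so R = r² = 0.1172 and T = 1 − R = 0.8828.

R = 0.117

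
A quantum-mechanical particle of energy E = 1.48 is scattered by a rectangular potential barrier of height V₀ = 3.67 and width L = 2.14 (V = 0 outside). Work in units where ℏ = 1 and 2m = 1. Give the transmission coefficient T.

T = 0.00681

E < V₀: inside the barrier ψ ∝ e^{±κx} with κ = √(2m(V₀ − E))/ℏ = 1.480.
κL = 3.167, sinh(κL) = 11.85.
The exact tunnelling result is T⁻¹ = 1 + V₀² sinh²(κL) / [4E(V₀ − E)] = 146.8, so T = 0.00681.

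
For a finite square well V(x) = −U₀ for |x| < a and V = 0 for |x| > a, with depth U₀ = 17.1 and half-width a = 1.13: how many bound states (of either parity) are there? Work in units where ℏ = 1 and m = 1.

N = 5

The dimensionless depth is z₀ = a√(2mU₀)/ℏ = 1.13 × √(34.20) = 6.608.
A new bound state (alternating even/odd) appears each time z₀ passes a multiple of π/2, so N = ⌊2z₀/π⌋ + 1 = ⌊4.207⌋ + 1 = 5.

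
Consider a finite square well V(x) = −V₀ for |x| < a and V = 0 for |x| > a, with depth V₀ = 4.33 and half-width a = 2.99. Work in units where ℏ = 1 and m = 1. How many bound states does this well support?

N = 6

Define the well-strength parameter z₀ = (a/ℏ)√(2mV₀) = 2.99 × √(2·1·4.33) = 8.799.
A new bound state (alternating even/odd) appears each time z₀ passes a multiple of π/2, so N = ⌊2z₀/π⌋ + 1 = ⌊5.602⌋ + 1 = 6.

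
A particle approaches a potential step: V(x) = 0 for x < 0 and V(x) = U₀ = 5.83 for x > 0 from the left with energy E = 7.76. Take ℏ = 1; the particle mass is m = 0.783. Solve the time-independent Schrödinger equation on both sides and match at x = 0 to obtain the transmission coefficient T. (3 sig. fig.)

T = 0.888

The wavenumbers are k₁ = √(2mE)/ℏ = 3.486 on the left and k₂ = √(2m(E − U₀))/ℏ = 1.738 on the right.
Matching ψ and ψ′ at x = 0 gives r = (k₁ − k₂)/(k₁ + k₂), so R = r² = 0.1119 and T = 1 − R = 0.8881.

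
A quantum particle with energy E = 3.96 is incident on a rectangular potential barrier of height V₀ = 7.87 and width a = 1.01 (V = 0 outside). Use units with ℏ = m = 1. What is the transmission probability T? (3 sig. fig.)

E < V₀: inside the barrier ψ ∝ e^{±κx} with κ = √(2m(V₀ − E))/ℏ = 2.796.
κa = 2.824, sinh(κa) = 8.396.
Matching ψ, ψ′ at both faces gives T = [1 + V₀² sinh²(κa) / (4E(V₀ − E))]⁻¹ = 1/71.49 = 0.0140.

T = 0.0140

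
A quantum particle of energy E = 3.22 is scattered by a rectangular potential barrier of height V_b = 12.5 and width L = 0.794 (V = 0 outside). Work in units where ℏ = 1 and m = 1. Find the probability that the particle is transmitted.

T = 0.00327

E < V_b: inside the barrier ψ ∝ e^{±κx} with κ = √(2m(V_b − E))/ℏ = 4.308.
κL = 3.421, sinh(κL) = 15.28.
Matching ψ, ψ′ at both faces gives T = [1 + V_b² sinh²(κL) / (4E(V_b − E))]⁻¹ = 1/306.1 = 0.00327.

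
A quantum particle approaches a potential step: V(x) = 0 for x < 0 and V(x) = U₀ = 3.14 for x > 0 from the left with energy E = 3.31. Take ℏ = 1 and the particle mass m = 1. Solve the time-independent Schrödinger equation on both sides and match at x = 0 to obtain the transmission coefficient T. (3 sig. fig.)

T = 0.602

On each side the TISE gives plane waves with k = √(2m(E − V))/ℏ: k₁ = √(2·1·3.31) = 2.573, k₂ = √(2·1·0.17) = 0.5831.
Continuity of ψ and ψ′ at the step yields the reflection amplitude r = (k₁ − k₂)/(k₁ + k₂) = 0.6305; thus R = |r|² = 0.3975, T = 0.6025.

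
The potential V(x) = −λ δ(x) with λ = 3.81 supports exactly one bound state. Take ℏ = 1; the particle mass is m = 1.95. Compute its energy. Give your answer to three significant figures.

E = -14.2

The bound state is ψ(x) = √κ e^{−κ|x|}. The derivative jump ψ'(0⁺) − ψ'(0⁻) = −(2mλ/ℏ²)ψ(0) fixes κ = mλ/ℏ² = 7.430.
Then E = −ℏ²κ²/(2m) = −mλ²/(2ℏ²) = -14.15.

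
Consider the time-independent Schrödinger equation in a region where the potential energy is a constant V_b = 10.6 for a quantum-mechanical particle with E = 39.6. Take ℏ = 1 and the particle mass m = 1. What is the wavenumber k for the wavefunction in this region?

With E > V_b the solution is oscillatory, ψ ∝ e^{±ikx} with k = √(2m(E − V_b))/ℏ.
k = √(2 × 1 × 29) = 7.616.

k = 7.62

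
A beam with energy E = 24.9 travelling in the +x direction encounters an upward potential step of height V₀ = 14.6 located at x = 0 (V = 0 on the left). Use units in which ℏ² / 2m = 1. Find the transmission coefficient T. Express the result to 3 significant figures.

T = 0.953

On each side the TISE gives plane waves with k = √(2m(E − V))/ℏ: k₁ = √(2·½·24.9) = 4.990, k₂ = √(2·½·10.3) = 3.209.
Matching ψ and ψ′ at x = 0 gives r = (k₁ − k₂)/(k₁ + k₂), so R = r² = 0.04716 and T = 1 − R = 0.9528.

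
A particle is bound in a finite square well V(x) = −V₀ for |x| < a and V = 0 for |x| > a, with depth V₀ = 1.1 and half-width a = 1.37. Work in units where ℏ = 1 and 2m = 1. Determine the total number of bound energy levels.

The dimensionless depth is z₀ = a√(2mV₀)/ℏ = 1.37 × √(1.100) = 1.437.
A new bound state (alternating even/odd) appears each time z₀ passes a multiple of π/2, so N = ⌊2z₀/π⌋ + 1 = ⌊0.9147⌋ + 1 = 1.

N = 1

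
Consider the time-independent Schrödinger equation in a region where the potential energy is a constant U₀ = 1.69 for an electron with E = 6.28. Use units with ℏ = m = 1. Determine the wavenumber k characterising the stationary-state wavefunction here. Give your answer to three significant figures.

With E > U₀ the solution is oscillatory, ψ ∝ e^{±ikx} with k = √(2m(E − U₀))/ℏ.
k = √(2 × 1 × 4.59) = 3.030.

k = 3.03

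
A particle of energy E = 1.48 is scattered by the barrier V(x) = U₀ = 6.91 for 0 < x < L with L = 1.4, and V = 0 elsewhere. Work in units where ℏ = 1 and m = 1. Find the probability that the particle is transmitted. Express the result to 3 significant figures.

T = 0.000265

Since E < U₀ the interior solution is evanescent with decay constant κ = √(2m(U₀ − E))/ℏ = 3.295.
κL = 4.614, sinh(κL) = 50.42.
The exact tunnelling result is T⁻¹ = 1 + U₀² sinh²(κL) / [4E(U₀ − E)] = 3777, so T = 0.000265.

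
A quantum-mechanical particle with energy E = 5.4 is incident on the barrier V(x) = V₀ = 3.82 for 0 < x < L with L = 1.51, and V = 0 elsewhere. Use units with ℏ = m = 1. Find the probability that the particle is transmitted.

T = 0.923

E > V₀: inside the barrier k₂ = √(2m(E − V₀))/ℏ = 1.778, k₂L = 2.684.
T = [1 + V₀² sin²(k₂L) / (4E(E − V₀))]⁻¹ = 1/1.083 = 0.923.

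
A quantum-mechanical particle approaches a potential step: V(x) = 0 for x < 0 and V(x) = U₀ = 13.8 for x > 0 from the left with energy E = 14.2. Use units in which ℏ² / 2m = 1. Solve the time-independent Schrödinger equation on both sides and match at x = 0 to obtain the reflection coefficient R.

On each side the TISE gives plane waves with k = √(2m(E − V))/ℏ: k₁ = √(2·½·14.2) = 3.768, k₂ = √(2·½·0.4) = 0.6325.
Matching ψ and ψ′ at x = 0 gives r = (k₁ − k₂)/(k₁ + k₂), so R = r² = 0.5078 and T = 1 − R = 0.4922.

R = 0.508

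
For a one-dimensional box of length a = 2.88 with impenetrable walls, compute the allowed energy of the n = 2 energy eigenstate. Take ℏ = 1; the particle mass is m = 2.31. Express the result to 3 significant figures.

The infinite-well eigenfunctions ψ_n = √(2/a) sin(nπx/a) vanish at both walls, giving E_n = n²π²ℏ²/(2ma²).
E_2 = 2² × π² / (2 × 2.31 × 2.88²) = 1.030.

E = 1.03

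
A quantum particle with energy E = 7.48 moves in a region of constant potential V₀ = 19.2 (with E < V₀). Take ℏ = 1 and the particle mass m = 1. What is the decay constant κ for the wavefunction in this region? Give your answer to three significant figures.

κ = 4.84

Since E < V₀ the TISE in this region is ψ'' = κ²ψ with κ = √(2m(V₀ − E))/ℏ.
κ = √(2 × 1 × 11.72) = 4.841.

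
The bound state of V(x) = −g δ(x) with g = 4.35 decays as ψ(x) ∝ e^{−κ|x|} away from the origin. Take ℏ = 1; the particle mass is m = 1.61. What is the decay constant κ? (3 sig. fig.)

κ = 7.00

Integrate −(ℏ²/2m)ψ'' − gδ(x)ψ = Eψ from −ε to +ε: the ψ'' term gives ψ'(0⁺) − ψ'(0⁻) and the δ term gives −(2mg/ℏ²)ψ(0).
With ψ ∝ e^{−κ|x|} this yields −2κ = −2mg/ℏ², so κ = mg/ℏ² = 7.004.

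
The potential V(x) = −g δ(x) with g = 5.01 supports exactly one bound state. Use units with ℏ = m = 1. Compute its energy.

For x ≠ 0 the bound state is ψ ∝ e^{−κ|x|}; integrating the TISE across the delta gives the cusp condition 2κ = 2mg/ℏ², so κ = 5.010.
Then E = −ℏ²κ²/(2m) = −mg²/(2ℏ²) = -12.55.

E = -12.6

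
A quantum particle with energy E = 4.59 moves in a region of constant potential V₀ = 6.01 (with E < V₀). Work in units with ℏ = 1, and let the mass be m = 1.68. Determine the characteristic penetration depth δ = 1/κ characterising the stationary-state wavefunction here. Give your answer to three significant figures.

Since E < V₀ the TISE in this region is ψ'' = κ²ψ with κ = √(2m(V₀ − E))/ℏ.
κ = √(2 × 1.68 × 1.42) = 2.184. The penetration depth is δ = 1/κ = 0.458.

δ = 0.458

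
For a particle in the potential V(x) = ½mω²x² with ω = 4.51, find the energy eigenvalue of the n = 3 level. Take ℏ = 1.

The oscillator eigenvalues are E_n = ℏω(n + ½), so E_3 = 4.51 × 3.5 = 15.79.

E = 15.8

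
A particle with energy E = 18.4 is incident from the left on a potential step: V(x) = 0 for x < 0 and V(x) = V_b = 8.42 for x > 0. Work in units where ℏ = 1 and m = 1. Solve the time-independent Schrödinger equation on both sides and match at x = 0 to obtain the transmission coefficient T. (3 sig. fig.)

T = 0.977

The wavenumbers are k₁ = √(2mE)/ℏ = 6.066 on the left and k₂ = √(2m(E − V_b))/ℏ = 4.468 on the right.
Matching ψ and ψ′ at x = 0 gives r = (k₁ − k₂)/(k₁ + k₂), so R = r² = 0.02303 and T = 1 − R = 0.9770.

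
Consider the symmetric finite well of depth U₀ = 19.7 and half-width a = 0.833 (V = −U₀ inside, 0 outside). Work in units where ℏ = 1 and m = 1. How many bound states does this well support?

Define the well-strength parameter z₀ = (a/ℏ)√(2mU₀) = 0.833 × √(2·1·19.7) = 5.229.
The even/odd transcendental equations gain one root per π/2 in z₀, giving N = 1 + ⌊2z₀/π⌋ = 1 + ⌊3.329⌋ = 4.

N = 4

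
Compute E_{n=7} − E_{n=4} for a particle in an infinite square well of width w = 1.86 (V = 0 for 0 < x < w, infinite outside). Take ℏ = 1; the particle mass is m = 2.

ΔE = 23.5

E_n = n²π²ℏ²/(2mw²), so ΔE = (7² − 4²) π²ℏ²/(2mw²).
ΔE = 33 × π² / (2 × 2 × 1.86²) = 23.54.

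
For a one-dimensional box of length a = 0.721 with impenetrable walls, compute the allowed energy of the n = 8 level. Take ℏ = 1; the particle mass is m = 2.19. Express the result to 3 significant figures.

E = 277

Requiring ψ(0) = ψ(a) = 0 quantises k = nπ/a, hence E_n = ℏ²k²/2m = n²π²ℏ²/(2ma²).
E_8 = 8² × π² / (2 × 2.19 × 0.721²) = 277.4.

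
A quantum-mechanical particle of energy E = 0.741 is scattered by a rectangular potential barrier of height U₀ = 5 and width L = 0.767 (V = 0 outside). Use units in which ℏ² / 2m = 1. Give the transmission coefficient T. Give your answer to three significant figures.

T = 0.0850

Since E < U₀ the interior solution is evanescent with decay constant κ = √(2m(U₀ − E))/ℏ = 2.064.
κL = 1.583, sinh(κL) = 2.332.
The exact tunnelling result is T⁻¹ = 1 + U₀² sinh²(κL) / [4E(U₀ − E)] = 11.77, so T = 0.0850.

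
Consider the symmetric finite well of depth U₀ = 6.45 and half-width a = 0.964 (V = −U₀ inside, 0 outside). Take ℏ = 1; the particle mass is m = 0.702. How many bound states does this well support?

N = 2

The dimensionless depth is z₀ = a√(2mU₀)/ℏ = 0.964 × √(9.056) = 2.901.
A new bound state (alternating even/odd) appears each time z₀ passes a multiple of π/2, so N = ⌊2z₀/π⌋ + 1 = ⌊1.847⌋ + 1 = 2.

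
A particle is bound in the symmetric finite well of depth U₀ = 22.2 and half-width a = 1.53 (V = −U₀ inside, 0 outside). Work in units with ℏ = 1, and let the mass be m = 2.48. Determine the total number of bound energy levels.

Define the well-strength parameter z₀ = (a/ℏ)√(2mU₀) = 1.53 × √(2·2.48·22.2) = 16.05.
The even/odd transcendental equations gain one root per π/2 in z₀, giving N = 1 + ⌊2z₀/π⌋ = 1 + ⌊10.22⌋ = 11.

N = 11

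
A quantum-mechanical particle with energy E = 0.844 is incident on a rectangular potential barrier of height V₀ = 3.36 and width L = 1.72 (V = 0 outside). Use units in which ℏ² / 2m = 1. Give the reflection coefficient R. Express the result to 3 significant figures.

Since E < V₀ the interior solution is evanescent with decay constant κ = √(2m(V₀ − E))/ℏ = 1.586.
κL = 2.728, sinh(κL) = 7.620.
The exact tunnelling result is T⁻¹ = 1 + V₀² sinh²(κL) / [4E(V₀ − E)] = 78.18, so T = 0.0128.
R = 1 − T = 0.987.

R = 0.987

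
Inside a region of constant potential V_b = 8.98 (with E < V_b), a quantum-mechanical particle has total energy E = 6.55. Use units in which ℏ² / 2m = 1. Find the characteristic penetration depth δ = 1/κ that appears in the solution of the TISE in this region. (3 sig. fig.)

Since E < V_b the TISE in this region is ψ'' = κ²ψ with κ = √(2m(V_b − E))/ℏ.
κ = √(2 × 0.5 × 2.43) = 1.559. The penetration depth is δ = 1/κ = 0.642.

δ = 0.642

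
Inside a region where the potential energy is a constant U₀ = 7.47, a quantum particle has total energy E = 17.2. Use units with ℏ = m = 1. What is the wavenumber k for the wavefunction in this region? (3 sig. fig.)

k = 4.41

With E > U₀ the solution is oscillatory, ψ ∝ e^{±ikx} with k = √(2m(E − U₀))/ℏ.
k = √(2 × 1 × 9.73) = 4.411.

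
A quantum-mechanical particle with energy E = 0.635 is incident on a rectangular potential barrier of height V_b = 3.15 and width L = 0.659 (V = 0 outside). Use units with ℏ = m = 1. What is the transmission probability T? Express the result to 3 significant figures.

T = 0.130

Since E < V_b the interior solution is evanescent with decay constant κ = √(2m(V_b − E))/ℏ = 2.243.
κL = 1.478, sinh(κL) = 2.078.
The exact tunnelling result is T⁻¹ = 1 + V_b² sinh²(κL) / [4E(V_b − E)] = 7.707, so T = 0.130.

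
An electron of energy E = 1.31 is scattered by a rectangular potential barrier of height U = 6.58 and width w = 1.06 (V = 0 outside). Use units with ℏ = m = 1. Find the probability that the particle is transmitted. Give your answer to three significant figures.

E < U: inside the barrier ψ ∝ e^{±κx} with κ = √(2m(U − E))/ℏ = 3.247.
κw = 3.441, sinh(κw) = 15.60.
Matching ψ, ψ′ at both faces gives T = [1 + U² sinh²(κw) / (4E(U − E))]⁻¹ = 1/382.5 = 0.00261.

T = 0.00261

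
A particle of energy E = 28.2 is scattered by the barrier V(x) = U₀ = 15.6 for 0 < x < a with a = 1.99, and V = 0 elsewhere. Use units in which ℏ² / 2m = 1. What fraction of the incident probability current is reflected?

R = 0.0782

Above the barrier the interior wavenumber is k₂ = √(2m(E − U₀))/ℏ = 3.550, giving phase k₂a = 7.064.
Matching at both interfaces gives T⁻¹ = 1 + U₀² sin²(k₂a) / [4E(E − U₀)] = 1.085, hence T = 0.922.
R = 1 − T = 0.0782.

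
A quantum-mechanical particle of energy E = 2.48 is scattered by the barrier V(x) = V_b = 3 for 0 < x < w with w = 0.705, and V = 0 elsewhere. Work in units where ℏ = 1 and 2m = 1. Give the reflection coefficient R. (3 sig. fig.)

R = 0.329

E < V_b: inside the barrier ψ ∝ e^{±κx} with κ = √(2m(V_b − E))/ℏ = 0.7211.
κw = 0.5084, sinh(κw) = 0.5306.
The exact tunnelling result is T⁻¹ = 1 + V_b² sinh²(κw) / [4E(V_b − E)] = 1.491, so T = 0.671.
R = 1 − T = 0.329.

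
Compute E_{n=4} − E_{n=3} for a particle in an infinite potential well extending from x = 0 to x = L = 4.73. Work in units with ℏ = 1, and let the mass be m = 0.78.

ΔE = 1.98

E_n = n²π²ℏ²/(2mL²), so ΔE = (4² − 3²) π²ℏ²/(2mL²).
ΔE = 7 × π² / (2 × 0.78 × 4.73²) = 1.979.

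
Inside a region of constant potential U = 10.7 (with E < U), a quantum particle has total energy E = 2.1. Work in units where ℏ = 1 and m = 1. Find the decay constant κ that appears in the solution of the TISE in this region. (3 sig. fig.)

Since E < U the TISE in this region is ψ'' = κ²ψ with κ = √(2m(U − E))/ℏ.
κ = √(2 × 1 × 8.6) = 4.147.

κ = 4.15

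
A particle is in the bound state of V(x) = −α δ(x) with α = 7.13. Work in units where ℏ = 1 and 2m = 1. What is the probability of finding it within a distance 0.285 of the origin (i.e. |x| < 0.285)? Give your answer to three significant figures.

The normalised bound state is ψ = √κ e^{−κ|x|} with κ = mα/ℏ² = 3.565.
P(|x| < d) = ∫_{−d}^{d} κ e^{−2κ|x|} dx = 1 − e^{−2κd} = 1 − e^{−2.032} = 0.8689.

P = 0.869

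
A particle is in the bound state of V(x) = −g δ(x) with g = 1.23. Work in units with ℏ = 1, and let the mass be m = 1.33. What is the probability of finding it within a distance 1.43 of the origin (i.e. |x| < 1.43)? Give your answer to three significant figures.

The normalised bound state is ψ = √κ e^{−κ|x|} with κ = mg/ℏ² = 1.636.
P(|x| < d) = ∫_{−d}^{d} κ e^{−2κ|x|} dx = 1 − e^{−2κd} = 1 − e^{−4.679} = 0.9907.

P = 0.991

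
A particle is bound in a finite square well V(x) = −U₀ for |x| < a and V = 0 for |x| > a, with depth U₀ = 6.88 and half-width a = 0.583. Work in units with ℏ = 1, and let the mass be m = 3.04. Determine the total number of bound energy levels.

N = 3

Define the well-strength parameter z₀ = (a/ℏ)√(2mU₀) = 0.583 × √(2·3.04·6.88) = 3.771.
The even/odd transcendental equations gain one root per π/2 in z₀, giving N = 1 + ⌊2z₀/π⌋ = 1 + ⌊2.400⌋ = 3.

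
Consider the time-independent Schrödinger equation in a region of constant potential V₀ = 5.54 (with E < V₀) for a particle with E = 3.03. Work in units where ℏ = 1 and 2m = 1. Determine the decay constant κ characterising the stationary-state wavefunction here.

Since E < V₀ the TISE in this region is ψ'' = κ²ψ with κ = √(2m(V₀ − E))/ℏ.
κ = √(2 × 0.5 × 2.51) = 1.584.

κ = 1.58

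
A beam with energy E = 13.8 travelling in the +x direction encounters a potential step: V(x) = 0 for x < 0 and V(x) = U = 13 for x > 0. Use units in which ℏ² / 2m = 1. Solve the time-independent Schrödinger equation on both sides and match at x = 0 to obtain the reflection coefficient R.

R = 0.374

The wavenumbers are k₁ = √(2mE)/ℏ = 3.715 on the left and k₂ = √(2m(E − U))/ℏ = 0.8944 on the right.
Matching ψ and ψ′ at x = 0 gives r = (k₁ − k₂)/(k₁ + k₂), so R = r² = 0.3744 and T = 1 − R = 0.6256.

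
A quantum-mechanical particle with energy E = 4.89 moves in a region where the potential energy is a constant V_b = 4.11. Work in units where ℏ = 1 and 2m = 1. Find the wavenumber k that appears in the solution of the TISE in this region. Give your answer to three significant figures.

k = 0.883

With E > V_b the solution is oscillatory, ψ ∝ e^{±ikx} with k = √(2m(E − V_b))/ℏ.
k = √(2 × 0.5 × 0.78) = 0.8832.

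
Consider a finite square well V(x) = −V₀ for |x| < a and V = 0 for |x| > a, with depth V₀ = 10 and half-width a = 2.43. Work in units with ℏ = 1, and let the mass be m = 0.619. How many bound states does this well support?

N = 6

Define the well-strength parameter z₀ = (a/ℏ)√(2mV₀) = 2.43 × √(2·0.619·10) = 8.550.
The even/odd transcendental equations gain one root per π/2 in z₀, giving N = 1 + ⌊2z₀/π⌋ = 1 + ⌊5.443⌋ = 6.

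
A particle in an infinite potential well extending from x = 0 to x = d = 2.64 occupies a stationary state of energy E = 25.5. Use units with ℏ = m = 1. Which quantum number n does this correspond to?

From E_n = n²π²ℏ²/(2md²) invert to n = √(2md²E)/(πℏ).
n = (2.64/π) × √(2 × 1 × 25.5) = 6.001 → n = 6.

n = 6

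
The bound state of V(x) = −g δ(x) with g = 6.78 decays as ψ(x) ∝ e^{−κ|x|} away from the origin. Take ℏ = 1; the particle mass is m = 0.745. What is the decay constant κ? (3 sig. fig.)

Integrate −(ℏ²/2m)ψ'' − gδ(x)ψ = Eψ from −ε to +ε: the ψ'' term gives ψ'(0⁺) − ψ'(0⁻) and the δ term gives −(2mg/ℏ²)ψ(0).
With ψ ∝ e^{−κ|x|} this yields −2κ = −2mg/ℏ², so κ = mg/ℏ² = 5.051.

κ = 5.05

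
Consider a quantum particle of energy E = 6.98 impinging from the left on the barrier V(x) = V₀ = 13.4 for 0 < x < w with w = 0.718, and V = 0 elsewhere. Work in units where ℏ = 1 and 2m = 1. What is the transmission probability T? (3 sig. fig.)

T = 0.0997

E < V₀: inside the barrier ψ ∝ e^{±κx} with κ = √(2m(V₀ − E))/ℏ = 2.534.
κw = 1.819, sinh(κw) = 3.003.
Matching ψ, ψ′ at both faces gives T = [1 + V₀² sinh²(κw) / (4E(V₀ − E))]⁻¹ = 1/10.03 = 0.0997.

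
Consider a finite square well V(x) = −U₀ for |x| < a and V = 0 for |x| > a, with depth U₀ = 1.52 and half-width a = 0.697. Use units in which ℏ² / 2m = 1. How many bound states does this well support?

N = 1

Define the well-strength parameter z₀ = (a/ℏ)√(2mU₀) = 0.697 × √(2·0.5·1.52) = 0.8593.
A new bound state (alternating even/odd) appears each time z₀ passes a multiple of π/2, so N = ⌊2z₀/π⌋ + 1 = ⌊0.5471⌋ + 1 = 1.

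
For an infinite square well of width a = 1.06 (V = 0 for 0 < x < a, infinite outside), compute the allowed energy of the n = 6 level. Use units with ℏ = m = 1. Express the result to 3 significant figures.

E = 158

Requiring ψ(0) = ψ(a) = 0 quantises k = nπ/a, hence E_n = ℏ²k²/2m = n²π²ℏ²/(2ma²).
E_6 = 6² × π² / (2 × 1 × 1.06²) = 158.1.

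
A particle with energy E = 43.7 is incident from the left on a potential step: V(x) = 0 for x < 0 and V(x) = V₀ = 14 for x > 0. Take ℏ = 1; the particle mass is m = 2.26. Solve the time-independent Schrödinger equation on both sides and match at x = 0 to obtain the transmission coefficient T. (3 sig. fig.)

T = 0.991

The wavenumbers are k₁ = √(2mE)/ℏ = 14.05 on the left and k₂ = √(2m(E − V₀))/ℏ = 11.59 on the right.
Continuity of ψ and ψ′ at the step yields the reflection amplitude r = (k₁ − k₂)/(k₁ + k₂) = 0.09625; thus R = |r|² = 0.009264, T = 0.9907.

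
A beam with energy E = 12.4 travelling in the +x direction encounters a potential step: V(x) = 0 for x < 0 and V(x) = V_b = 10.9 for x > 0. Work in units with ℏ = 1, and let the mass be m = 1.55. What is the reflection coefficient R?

On each side the TISE gives plane waves with k = √(2m(E − V))/ℏ: k₁ = √(2·1.55·12.4) = 6.200, k₂ = √(2·1.55·1.5) = 2.156.
Continuity of ψ and ψ′ at the step yields the reflection amplitude r = (k₁ − k₂)/(k₁ + k₂) = 0.4839; thus R = |r|² = 0.2342, T = 0.7658.

R = 0.234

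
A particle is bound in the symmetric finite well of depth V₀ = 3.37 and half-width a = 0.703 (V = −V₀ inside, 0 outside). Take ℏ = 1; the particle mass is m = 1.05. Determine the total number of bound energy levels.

Define the well-strength parameter z₀ = (a/ℏ)√(2mV₀) = 0.703 × √(2·1.05·3.37) = 1.870.
The even/odd transcendental equations gain one root per π/2 in z₀, giving N = 1 + ⌊2z₀/π⌋ = 1 + ⌊1.191⌋ = 2.

N = 2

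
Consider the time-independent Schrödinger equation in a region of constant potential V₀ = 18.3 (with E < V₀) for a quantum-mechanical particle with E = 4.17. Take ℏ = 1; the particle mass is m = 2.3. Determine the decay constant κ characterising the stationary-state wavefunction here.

κ = 8.06

Since E < V₀ the TISE in this region is ψ'' = κ²ψ with κ = √(2m(V₀ − E))/ℏ.
κ = √(2 × 2.3 × 14.13) = 8.062.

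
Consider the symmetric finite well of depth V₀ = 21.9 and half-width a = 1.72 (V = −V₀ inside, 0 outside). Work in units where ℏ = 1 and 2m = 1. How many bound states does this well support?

N = 6

The dimensionless depth is z₀ = a√(2mV₀)/ℏ = 1.72 × √(21.90) = 8.049.
A new bound state (alternating even/odd) appears each time z₀ passes a multiple of π/2, so N = ⌊2z₀/π⌋ + 1 = ⌊5.124⌋ + 1 = 6.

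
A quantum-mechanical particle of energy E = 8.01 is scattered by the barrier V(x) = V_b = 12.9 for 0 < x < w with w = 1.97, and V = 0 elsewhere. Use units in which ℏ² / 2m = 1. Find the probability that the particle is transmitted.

Since E < V_b the interior solution is evanescent with decay constant κ = √(2m(V_b − E))/ℏ = 2.211.
κw = 4.356, sinh(κw) = 38.98.
Matching ψ, ψ′ at both faces gives T = [1 + V_b² sinh²(κw) / (4E(V_b − E))]⁻¹ = 1/1615 = 0.000619.

T = 0.000619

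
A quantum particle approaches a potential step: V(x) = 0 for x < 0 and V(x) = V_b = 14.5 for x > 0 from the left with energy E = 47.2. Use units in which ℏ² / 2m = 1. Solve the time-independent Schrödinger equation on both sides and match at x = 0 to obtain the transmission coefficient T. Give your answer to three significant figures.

T = 0.992

On each side the TISE gives plane waves with k = √(2m(E − V))/ℏ: k₁ = √(2·½·47.2) = 6.870, k₂ = √(2·½·32.7) = 5.718.
Matching ψ and ψ′ at x = 0 gives r = (k₁ − k₂)/(k₁ + k₂), so R = r² = 0.008372 and T = 1 − R = 0.9916.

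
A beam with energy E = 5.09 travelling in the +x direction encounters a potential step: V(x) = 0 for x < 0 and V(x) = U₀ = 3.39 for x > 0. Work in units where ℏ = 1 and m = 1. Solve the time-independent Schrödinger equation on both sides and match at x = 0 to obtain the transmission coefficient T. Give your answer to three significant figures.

T = 0.928

The wavenumbers are k₁ = √(2mE)/ℏ = 3.191 on the left and k₂ = √(2m(E − U₀))/ℏ = 1.844 on the right.
Continuity of ψ and ψ′ at the step yields the reflection amplitude r = (k₁ − k₂)/(k₁ + k₂) = 0.2675; thus R = |r|² = 0.07155, T = 0.9284.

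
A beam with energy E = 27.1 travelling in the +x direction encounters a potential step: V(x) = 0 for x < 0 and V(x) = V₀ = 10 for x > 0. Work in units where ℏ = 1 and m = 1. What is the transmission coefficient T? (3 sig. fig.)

T = 0.987

The wavenumbers are k₁ = √(2mE)/ℏ = 7.362 on the left and k₂ = √(2m(E − V₀))/ℏ = 5.848 on the right.
Matching ψ and ψ′ at x = 0 gives r = (k₁ − k₂)/(k₁ + k₂), so R = r² = 0.01314 and T = 1 − R = 0.9869.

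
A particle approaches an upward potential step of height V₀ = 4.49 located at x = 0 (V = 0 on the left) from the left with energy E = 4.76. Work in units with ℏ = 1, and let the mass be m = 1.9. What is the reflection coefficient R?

The wavenumbers are k₁ = √(2mE)/ℏ = 4.253 on the left and k₂ = √(2m(E − V₀))/ℏ = 1.013 on the right.
Matching ψ and ψ′ at x = 0 gives r = (k₁ − k₂)/(k₁ + k₂), so R = r² = 0.3786 and T = 1 − R = 0.6214.

R = 0.379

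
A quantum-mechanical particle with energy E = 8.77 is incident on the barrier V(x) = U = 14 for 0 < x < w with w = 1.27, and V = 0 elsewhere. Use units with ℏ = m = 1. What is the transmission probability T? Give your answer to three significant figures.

T = 0.00101

E < U: inside the barrier ψ ∝ e^{±κx} with κ = √(2m(U − E))/ℏ = 3.234.
κw = 4.107, sinh(κw) = 30.39.
The exact tunnelling result is T⁻¹ = 1 + U² sinh²(κw) / [4E(U − E)] = 987.4, so T = 0.00101.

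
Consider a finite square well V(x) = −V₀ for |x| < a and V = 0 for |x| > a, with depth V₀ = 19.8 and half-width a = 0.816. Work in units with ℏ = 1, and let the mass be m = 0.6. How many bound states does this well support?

N = 3

The dimensionless depth is z₀ = a√(2mV₀)/ℏ = 0.816 × √(23.76) = 3.978.
The even/odd transcendental equations gain one root per π/2 in z₀, giving N = 1 + ⌊2z₀/π⌋ = 1 + ⌊2.532⌋ = 3.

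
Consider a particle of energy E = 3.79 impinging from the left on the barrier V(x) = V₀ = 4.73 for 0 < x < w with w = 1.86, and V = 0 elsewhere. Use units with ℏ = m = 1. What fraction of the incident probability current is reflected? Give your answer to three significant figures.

R = 0.985

Since E < V₀ the interior solution is evanescent with decay constant κ = √(2m(V₀ − E))/ℏ = 1.371.
κw = 2.550, sinh(κw) = 6.366.
The exact tunnelling result is T⁻¹ = 1 + V₀² sinh²(κw) / [4E(V₀ − E)] = 64.63, so T = 0.0155.
R = 1 − T = 0.985.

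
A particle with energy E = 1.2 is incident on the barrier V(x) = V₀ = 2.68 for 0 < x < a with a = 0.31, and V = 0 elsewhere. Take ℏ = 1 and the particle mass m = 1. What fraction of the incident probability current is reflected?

R = 0.240

E < V₀: inside the barrier ψ ∝ e^{±κx} with κ = √(2m(V₀ − E))/ℏ = 1.720.
κa = 0.5333, sinh(κa) = 0.5590.
The exact tunnelling result is T⁻¹ = 1 + V₀² sinh²(κa) / [4E(V₀ − E)] = 1.316, so T = 0.760.
R = 1 − T = 0.240.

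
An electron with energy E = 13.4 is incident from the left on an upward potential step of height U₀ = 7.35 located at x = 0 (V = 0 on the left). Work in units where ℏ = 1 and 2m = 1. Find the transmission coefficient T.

The wavenumbers are k₁ = √(2mE)/ℏ = 3.661 on the left and k₂ = √(2m(E − U₀))/ℏ = 2.460 on the right.
Continuity of ψ and ψ′ at the step yields the reflection amplitude r = (k₁ − k₂)/(k₁ + k₂) = 0.1962; thus R = |r|² = 0.03850, T = 0.9615.

T = 0.961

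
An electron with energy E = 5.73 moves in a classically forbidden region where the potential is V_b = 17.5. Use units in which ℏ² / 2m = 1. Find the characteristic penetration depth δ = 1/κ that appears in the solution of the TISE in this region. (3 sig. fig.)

δ = 0.291

Since E < V_b the TISE in this region is ψ'' = κ²ψ with κ = √(2m(V_b − E))/ℏ.
κ = √(2 × 0.5 × 11.77) = 3.431. The penetration depth is δ = 1/κ = 0.291.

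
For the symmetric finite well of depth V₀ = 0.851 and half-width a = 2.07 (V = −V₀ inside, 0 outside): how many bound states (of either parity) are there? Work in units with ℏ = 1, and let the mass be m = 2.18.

The dimensionless depth is z₀ = a√(2mV₀)/ℏ = 2.07 × √(3.710) = 3.987.
A new bound state (alternating even/odd) appears each time z₀ passes a multiple of π/2, so N = ⌊2z₀/π⌋ + 1 = ⌊2.538⌋ + 1 = 3.

N = 3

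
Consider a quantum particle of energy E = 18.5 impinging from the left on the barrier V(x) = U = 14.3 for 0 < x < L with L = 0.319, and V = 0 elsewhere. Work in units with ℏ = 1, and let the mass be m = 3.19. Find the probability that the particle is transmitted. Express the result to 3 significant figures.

E > U: inside the barrier k₂ = √(2m(E − U))/ℏ = 5.176, k₂L = 1.651.
T = [1 + U² sin²(k₂L) / (4E(E − U))]⁻¹ = 1/1.654 = 0.605.

T = 0.605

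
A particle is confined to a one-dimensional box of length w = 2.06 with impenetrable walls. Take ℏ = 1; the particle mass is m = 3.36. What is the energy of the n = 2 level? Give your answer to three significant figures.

E = 1.38

The infinite-well eigenfunctions ψ_n = √(2/w) sin(nπx/w) vanish at both walls, giving E_n = n²π²ℏ²/(2mw²).
E_2 = 2² × π² / (2 × 3.36 × 2.06²) = 1.384.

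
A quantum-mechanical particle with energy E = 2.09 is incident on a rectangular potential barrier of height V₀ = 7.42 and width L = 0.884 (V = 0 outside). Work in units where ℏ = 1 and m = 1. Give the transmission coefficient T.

T = 0.0100

E < V₀: inside the barrier ψ ∝ e^{±κx} with κ = √(2m(V₀ − E))/ℏ = 3.265.
κL = 2.886, sinh(κL) = 8.935.
Matching ψ, ψ′ at both faces gives T = [1 + V₀² sinh²(κL) / (4E(V₀ − E))]⁻¹ = 1/99.64 = 0.0100.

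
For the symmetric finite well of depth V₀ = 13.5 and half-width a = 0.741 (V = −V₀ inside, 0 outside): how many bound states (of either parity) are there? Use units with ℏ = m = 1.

The dimensionless depth is z₀ = a√(2mV₀)/ℏ = 0.741 × √(27.00) = 3.850.
The even/odd transcendental equations gain one root per π/2 in z₀, giving N = 1 + ⌊2z₀/π⌋ = 1 + ⌊2.451⌋ = 3.

N = 3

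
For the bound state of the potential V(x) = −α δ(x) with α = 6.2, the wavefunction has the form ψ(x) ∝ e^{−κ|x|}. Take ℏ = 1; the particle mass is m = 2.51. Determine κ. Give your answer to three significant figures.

κ = 15.6

Integrating the TISE across x = 0 gives the cusp condition ψ'(0⁺) − ψ'(0⁻) = −(2mα/ℏ²)ψ(0).
With ψ ∝ e^{−κ|x|} this yields −2κ = −2mα/ℏ², so κ = mα/ℏ² = 15.56.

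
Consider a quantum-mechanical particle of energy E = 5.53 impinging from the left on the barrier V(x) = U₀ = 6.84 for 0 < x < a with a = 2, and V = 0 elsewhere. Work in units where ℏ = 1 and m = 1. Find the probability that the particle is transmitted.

E < U₀: inside the barrier ψ ∝ e^{±κx} with κ = √(2m(U₀ − E))/ℏ = 1.619.
κa = 3.237, sinh(κa) = 12.71.
Matching ψ, ψ′ at both faces gives T = [1 + U₀² sinh²(κa) / (4E(U₀ − E))]⁻¹ = 1/261.9 = 0.00382.

T = 0.00382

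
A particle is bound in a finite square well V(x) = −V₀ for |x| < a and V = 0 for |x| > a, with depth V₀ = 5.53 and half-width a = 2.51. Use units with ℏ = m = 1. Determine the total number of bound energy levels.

N = 6

The dimensionless depth is z₀ = a√(2mV₀)/ℏ = 2.51 × √(11.06) = 8.347.
The even/odd transcendental equations gain one root per π/2 in z₀, giving N = 1 + ⌊2z₀/π⌋ = 1 + ⌊5.314⌋ = 6.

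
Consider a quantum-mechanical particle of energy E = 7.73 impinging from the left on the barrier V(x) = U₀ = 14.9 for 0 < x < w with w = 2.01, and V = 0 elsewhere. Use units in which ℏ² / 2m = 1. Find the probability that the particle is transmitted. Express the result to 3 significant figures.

T = 0.0000844

E < U₀: inside the barrier ψ ∝ e^{±κx} with κ = √(2m(U₀ − E))/ℏ = 2.678.
κw = 5.382, sinh(κw) = 108.7.
The exact tunnelling result is T⁻¹ = 1 + U₀² sinh²(κw) / [4E(U₀ − E)] = 11840, so T = 0.0000844.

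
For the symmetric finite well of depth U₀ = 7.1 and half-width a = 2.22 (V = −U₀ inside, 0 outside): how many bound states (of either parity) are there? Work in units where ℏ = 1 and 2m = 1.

N = 4

Define the well-strength parameter z₀ = (a/ℏ)√(2mU₀) = 2.22 × √(2·0.5·7.1) = 5.915.
The even/odd transcendental equations gain one root per π/2 in z₀, giving N = 1 + ⌊2z₀/π⌋ = 1 + ⌊3.766⌋ = 4.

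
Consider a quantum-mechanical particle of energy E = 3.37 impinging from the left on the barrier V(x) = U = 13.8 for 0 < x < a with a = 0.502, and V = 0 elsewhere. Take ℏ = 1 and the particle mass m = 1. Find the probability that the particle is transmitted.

E < U: inside the barrier ψ ∝ e^{±κx} with κ = √(2m(U − E))/ℏ = 4.567.
κa = 2.293, sinh(κa) = 4.901.
Matching ψ, ψ′ at both faces gives T = [1 + U² sinh²(κa) / (4E(U − E))]⁻¹ = 1/33.53 = 0.0298.

T = 0.0298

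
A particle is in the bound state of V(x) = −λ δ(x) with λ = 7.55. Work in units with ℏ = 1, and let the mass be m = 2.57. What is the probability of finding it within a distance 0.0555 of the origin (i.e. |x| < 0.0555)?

The normalised bound state is ψ = √κ e^{−κ|x|} with κ = mλ/ℏ² = 19.40.
P(|x| < d) = ∫_{−d}^{d} κ e^{−2κ|x|} dx = 1 − e^{−2κd} = 1 − e^{−2.154} = 0.8840.

P = 0.884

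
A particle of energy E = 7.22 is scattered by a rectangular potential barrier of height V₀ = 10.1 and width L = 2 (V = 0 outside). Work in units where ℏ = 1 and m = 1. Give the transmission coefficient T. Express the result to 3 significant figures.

E < V₀: inside the barrier ψ ∝ e^{±κx} with κ = √(2m(V₀ − E))/ℏ = 2.400.
κL = 4.800, sinh(κL) = 60.75.
The exact tunnelling result is T⁻¹ = 1 + V₀² sinh²(κL) / [4E(V₀ − E)] = 4527, so T = 0.000221.

T = 0.000221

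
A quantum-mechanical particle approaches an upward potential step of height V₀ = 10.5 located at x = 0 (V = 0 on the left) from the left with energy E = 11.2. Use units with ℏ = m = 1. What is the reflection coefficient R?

On each side the TISE gives plane waves with k = √(2m(E − V))/ℏ: k₁ = √(2·1·11.2) = 4.733, k₂ = √(2·1·0.7) = 1.183.
Matching ψ and ψ′ at x = 0 gives r = (k₁ − k₂)/(k₁ + k₂), so R = r² = 0.3600 and T = 1 − R = 0.6400.

R = 0.360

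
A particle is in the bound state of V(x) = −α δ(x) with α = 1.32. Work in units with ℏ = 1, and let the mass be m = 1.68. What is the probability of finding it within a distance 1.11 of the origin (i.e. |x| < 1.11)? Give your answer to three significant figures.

P = 0.993

The normalised bound state is ψ = √κ e^{−κ|x|} with κ = mα/ℏ² = 2.218.
P(|x| < d) = ∫_{−d}^{d} κ e^{−2κ|x|} dx = 1 − e^{−2κd} = 1 − e^{−4.923} = 0.9927.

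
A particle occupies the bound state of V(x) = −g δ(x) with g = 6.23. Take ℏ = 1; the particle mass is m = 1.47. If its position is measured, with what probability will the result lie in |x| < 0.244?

The normalised bound state is ψ = √κ e^{−κ|x|} with κ = mg/ℏ² = 9.158.
P(|x| < d) = ∫_{−d}^{d} κ e^{−2κ|x|} dx = 1 − e^{−2κd} = 1 − e^{−4.469} = 0.9885.

P = 0.989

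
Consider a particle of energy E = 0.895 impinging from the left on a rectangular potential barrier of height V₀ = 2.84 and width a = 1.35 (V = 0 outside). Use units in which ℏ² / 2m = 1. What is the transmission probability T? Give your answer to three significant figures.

T = 0.0773

E < V₀: inside the barrier ψ ∝ e^{±κx} with κ = √(2m(V₀ − E))/ℏ = 1.395.
κa = 1.883, sinh(κa) = 3.210.
The exact tunnelling result is T⁻¹ = 1 + V₀² sinh²(κa) / [4E(V₀ − E)] = 12.93, so T = 0.0773.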